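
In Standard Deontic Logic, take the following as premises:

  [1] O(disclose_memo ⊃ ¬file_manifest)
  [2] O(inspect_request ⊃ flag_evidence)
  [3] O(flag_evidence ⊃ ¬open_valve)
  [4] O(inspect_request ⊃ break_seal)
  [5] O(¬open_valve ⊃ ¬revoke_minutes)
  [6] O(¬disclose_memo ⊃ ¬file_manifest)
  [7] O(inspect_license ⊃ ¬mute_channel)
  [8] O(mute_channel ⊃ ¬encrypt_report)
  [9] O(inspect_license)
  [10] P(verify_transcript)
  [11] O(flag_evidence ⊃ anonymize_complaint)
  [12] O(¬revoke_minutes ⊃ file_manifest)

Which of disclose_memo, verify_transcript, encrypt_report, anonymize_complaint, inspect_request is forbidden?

inspect_request

Premises 1 and 6 cover both cases: O(disclose_memo ⊃ ¬file_manifest) and O(¬disclose_memo ⊃ ¬file_manifest). Since disclose_memo ∨ ¬disclose_memo is a tautology, O(¬file_manifest) follows.
Premise 12, O(¬revoke_minutes ⊃ file_manifest), contraposes to O(¬file_manifest ⊃ revoke_minutes); with O(¬file_manifest) we get O(revoke_minutes).
Premise 5 is O(¬open_valve ⊃ ¬revoke_minutes); contrapositively O(revoke_minutes ⊃ open_valve). Since O(revoke_minutes) holds, K gives O(open_valve).
Premise 3, O(flag_evidence ⊃ ¬open_valve), contraposes to O(open_valve ⊃ ¬flag_evidence); with O(open_valve) we get O(¬flag_evidence).
Premise 2 is O(inspect_request ⊃ flag_evidence); contrapositively O(¬flag_evidence ⊃ ¬inspect_request). Since O(¬flag_evidence) holds, K gives O(¬inspect_request).
So O(¬inspect_request) holds, i.e. inspect_request is forbidden. None of the other listed options is forbidden under the premises.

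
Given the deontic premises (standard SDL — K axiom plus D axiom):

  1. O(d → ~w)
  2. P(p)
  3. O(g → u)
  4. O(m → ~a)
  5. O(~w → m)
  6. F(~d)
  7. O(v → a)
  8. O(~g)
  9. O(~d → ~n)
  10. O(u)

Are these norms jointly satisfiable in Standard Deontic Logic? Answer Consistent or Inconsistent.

Consistent

Premise 3 is O(g → u); even if O(u) held, inferring O(g) would be affirming the consequent — invalid.
So O(g) is not derivable, and the apparent clash with O(~g) does not arise.
A world satisfying every obligation exists (e.g. a=false, d=true, g=false, m=true, n=false, p=false, u=true, v=false, w=false); no atom is both obligatory and forbidden, so the set is consistent.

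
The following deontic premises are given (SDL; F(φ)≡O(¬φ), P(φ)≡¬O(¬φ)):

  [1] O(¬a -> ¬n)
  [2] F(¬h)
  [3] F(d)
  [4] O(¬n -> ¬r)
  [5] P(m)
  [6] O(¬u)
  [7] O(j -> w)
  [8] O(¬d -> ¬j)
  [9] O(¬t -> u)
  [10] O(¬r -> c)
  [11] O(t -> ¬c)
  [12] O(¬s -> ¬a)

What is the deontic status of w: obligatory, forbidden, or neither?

Premise 7 is O(j -> w), but O(j) is not derivable from the premises, so it does not yield O(w).
No premise or chain of K-axiom applications forces O(w), and none forces O(¬w). So w is neither obligatory nor forbidden under these norms.

Neither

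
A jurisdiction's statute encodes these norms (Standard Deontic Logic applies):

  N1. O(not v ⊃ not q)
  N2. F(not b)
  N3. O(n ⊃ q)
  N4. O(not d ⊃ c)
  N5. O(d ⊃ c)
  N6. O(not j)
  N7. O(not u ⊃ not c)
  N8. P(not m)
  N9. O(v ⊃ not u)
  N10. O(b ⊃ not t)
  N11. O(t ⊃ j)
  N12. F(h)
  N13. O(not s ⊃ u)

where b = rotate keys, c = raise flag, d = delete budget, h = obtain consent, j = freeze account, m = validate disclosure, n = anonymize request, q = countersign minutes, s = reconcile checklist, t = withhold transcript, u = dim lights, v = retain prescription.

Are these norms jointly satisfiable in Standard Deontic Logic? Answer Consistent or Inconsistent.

Premise 11 is O(t ⊃ j), but O(t) is not derivable from the premises, so it does not yield O(j).
So O(j) is not derivable, and the apparent clash with O(not j) does not arise.
A world satisfying every obligation exists (e.g. b=true, c=true, d=false, h=false, j=false, m=false, n=false, q=false, s=false, t=false, u=true, v=false); no atom is both obligatory and forbidden, so the set is consistent.

Consistent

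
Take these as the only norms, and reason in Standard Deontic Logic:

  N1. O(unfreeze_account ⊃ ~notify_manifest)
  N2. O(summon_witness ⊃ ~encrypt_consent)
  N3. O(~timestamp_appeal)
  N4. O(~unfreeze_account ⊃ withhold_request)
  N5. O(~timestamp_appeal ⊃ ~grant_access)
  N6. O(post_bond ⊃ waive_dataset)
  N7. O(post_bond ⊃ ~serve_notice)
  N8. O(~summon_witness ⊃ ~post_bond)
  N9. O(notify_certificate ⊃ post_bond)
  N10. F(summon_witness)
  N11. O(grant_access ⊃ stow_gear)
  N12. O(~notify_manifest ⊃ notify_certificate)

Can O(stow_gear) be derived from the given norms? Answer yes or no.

No

Premise 11 is O(grant_access ⊃ stow_gear), but O(grant_access) is not derivable from the premises, so it does not yield O(stow_gear).
No other premise forces O(stow_gear). An ideal world satisfying every premise can still have stow_gear false, so O(stow_gear) is not derivable.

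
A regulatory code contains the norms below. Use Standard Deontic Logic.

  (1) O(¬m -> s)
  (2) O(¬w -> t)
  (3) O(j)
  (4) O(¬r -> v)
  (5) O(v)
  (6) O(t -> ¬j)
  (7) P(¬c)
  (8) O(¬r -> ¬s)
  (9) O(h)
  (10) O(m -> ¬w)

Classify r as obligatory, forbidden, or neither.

Obligatory

Premise 3 states O(j) outright.
The contrapositive of premise 6 (O(t -> ¬j)) is O(j -> ¬t), and O(j) is already established, so O(¬t).
Premise 2, O(¬w -> t), contraposes to O(¬t -> w); with O(¬t) we get O(w).
Premise 10 is O(m -> ¬w); contrapositively O(w -> ¬m). Since O(w) holds, K gives O(¬m).
From O(¬m) and premise 1, O(¬m -> s), we obtain O(s).
Premise 8, O(¬r -> ¬s), contraposes to O(s -> r); with O(s) we get O(r).
Premises 4, 5, 7, 9 do not contribute to this derivation.
Hence r is obligatory.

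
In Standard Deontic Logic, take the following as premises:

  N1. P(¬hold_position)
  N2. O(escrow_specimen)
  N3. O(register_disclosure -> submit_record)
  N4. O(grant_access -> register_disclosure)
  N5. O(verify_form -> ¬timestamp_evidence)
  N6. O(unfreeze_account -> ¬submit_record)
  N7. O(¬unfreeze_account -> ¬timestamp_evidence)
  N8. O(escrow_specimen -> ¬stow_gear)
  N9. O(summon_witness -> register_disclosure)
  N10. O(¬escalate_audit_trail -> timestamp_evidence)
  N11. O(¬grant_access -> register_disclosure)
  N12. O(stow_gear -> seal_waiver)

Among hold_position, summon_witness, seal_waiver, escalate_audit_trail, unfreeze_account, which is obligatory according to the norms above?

escalate_audit_trail

Premises 4 and 11 are O(grant_access -> register_disclosure) and O(¬grant_access -> register_disclosure); every ideal world satisfies grant_access or ¬grant_access, so in either case register_disclosure holds — hence O(register_disclosure).
With premise 3, O(register_disclosure -> submit_record), the K-axiom yields O(submit_record).
Premise 6 is O(unfreeze_account -> ¬submit_record); contrapositively O(submit_record -> ¬unfreeze_account). Since O(submit_record) holds, K gives O(¬unfreeze_account).
With premise 7, O(¬unfreeze_account -> ¬timestamp_evidence), the K-axiom yields O(¬timestamp_evidence).
Premise 10 is O(¬escalate_audit_trail -> timestamp_evidence); contrapositively O(¬timestamp_evidence -> escalate_audit_trail). Since O(¬timestamp_evidence) holds, K gives O(escalate_audit_trail).
So O(escalate_audit_trail) holds — escalate_audit_trail is obligatory. None of the other listed options is made obligatory by any chain of premises.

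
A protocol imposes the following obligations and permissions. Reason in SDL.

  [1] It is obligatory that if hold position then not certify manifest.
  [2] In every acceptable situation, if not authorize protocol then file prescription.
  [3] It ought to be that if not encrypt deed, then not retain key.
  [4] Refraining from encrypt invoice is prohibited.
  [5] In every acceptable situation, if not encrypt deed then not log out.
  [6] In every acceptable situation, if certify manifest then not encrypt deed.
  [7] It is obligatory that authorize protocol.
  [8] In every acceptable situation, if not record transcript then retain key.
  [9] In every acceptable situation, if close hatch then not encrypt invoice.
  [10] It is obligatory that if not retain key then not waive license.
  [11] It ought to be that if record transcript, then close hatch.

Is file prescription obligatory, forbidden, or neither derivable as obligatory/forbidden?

Neither

Premise 2 is O(¬authorize_protocol → file_prescription), but O(¬authorize_protocol) is not derivable from the premises, so it does not yield O(file_prescription).
No premise or chain of K-axiom applications forces O(file_prescription), and none forces O(¬file_prescription). So file_prescription is neither obligatory nor forbidden under these norms.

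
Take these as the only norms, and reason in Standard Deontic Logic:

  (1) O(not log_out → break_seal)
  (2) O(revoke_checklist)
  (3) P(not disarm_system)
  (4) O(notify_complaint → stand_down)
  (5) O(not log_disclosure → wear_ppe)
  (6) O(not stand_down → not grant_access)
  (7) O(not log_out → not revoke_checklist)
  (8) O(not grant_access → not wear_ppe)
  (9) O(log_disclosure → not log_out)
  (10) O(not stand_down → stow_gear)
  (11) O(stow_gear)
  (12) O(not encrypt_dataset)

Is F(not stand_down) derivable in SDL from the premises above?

From premise 2 we have O(revoke_checklist).
Premise 7, O(not log_out → not revoke_checklist), contraposes to O(revoke_checklist → log_out); with O(revoke_checklist) we get O(log_out).
Premise 9 is O(log_disclosure → not log_out); contrapositively O(log_out → not log_disclosure). Since O(log_out) holds, K gives O(not log_disclosure).
With premise 5, O(not log_disclosure → wear_ppe), the K-axiom yields O(wear_ppe).
Premise 8, O(not grant_access → not wear_ppe), contraposes to O(wear_ppe → grant_access); with O(wear_ppe) we get O(grant_access).
Premise 6, O(not stand_down → not grant_access), contraposes to O(grant_access → stand_down); with O(grant_access) we get O(stand_down).
Premises 1, 3, 4, 10, 11, 12 do not contribute to this derivation.
So O(stand_down) holds, i.e. F(not stand_down). The claim follows.

Yes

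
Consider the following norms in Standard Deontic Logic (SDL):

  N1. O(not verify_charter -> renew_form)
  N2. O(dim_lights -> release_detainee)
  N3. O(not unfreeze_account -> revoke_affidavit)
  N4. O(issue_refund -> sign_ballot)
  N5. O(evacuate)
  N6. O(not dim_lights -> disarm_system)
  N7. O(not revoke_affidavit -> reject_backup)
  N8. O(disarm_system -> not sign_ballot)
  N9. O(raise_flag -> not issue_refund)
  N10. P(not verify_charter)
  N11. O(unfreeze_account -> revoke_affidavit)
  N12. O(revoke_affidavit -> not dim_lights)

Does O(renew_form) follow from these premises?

Premise 1 is O(not verify_charter -> renew_form), but O(not verify_charter) is not derivable from the premises (the permission P(not verify_charter) asserts only not O(verify_charter), not O(not verify_charter)), so it does not yield O(renew_form).
No other premise forces O(renew_form). An ideal world satisfying every premise can still have renew_form false, so O(renew_form) is not derivable.

No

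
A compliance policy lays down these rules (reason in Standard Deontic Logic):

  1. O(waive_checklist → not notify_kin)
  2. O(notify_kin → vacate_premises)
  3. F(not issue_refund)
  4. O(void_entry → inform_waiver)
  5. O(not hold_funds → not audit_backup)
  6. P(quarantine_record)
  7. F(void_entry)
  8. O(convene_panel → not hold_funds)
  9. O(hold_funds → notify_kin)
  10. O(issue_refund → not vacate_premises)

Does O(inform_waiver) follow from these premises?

Premise 4 is O(void_entry → inform_waiver), but O(void_entry) is not derivable from the premises, so it does not yield O(inform_waiver).
No other premise forces O(inform_waiver). An ideal world satisfying every premise can still have inform_waiver false, so O(inform_waiver) is not derivable.

No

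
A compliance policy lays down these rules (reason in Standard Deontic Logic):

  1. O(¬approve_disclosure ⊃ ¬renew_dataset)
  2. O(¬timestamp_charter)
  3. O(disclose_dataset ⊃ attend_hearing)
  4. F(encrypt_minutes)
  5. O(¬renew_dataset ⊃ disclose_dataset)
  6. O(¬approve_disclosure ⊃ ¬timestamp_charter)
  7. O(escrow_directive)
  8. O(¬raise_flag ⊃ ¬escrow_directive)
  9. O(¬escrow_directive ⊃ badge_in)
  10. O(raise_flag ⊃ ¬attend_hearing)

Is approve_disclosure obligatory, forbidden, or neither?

Obligatory

Premise 7 gives O(escrow_directive).
Premise 8 is O(¬raise_flag ⊃ ¬escrow_directive); contrapositively O(escrow_directive ⊃ raise_flag). Since O(escrow_directive) holds, K gives O(raise_flag).
Applying K to premise 10 (O(raise_flag ⊃ ¬attend_hearing)) and O(raise_flag) yields O(¬attend_hearing).
Premise 3, O(disclose_dataset ⊃ attend_hearing), contraposes to O(¬attend_hearing ⊃ ¬disclose_dataset); with O(¬attend_hearing) we get O(¬disclose_dataset).
The contrapositive of premise 5 (O(¬renew_dataset ⊃ disclose_dataset)) is O(¬disclose_dataset ⊃ renew_dataset), and O(¬disclose_dataset) is already established, so O(renew_dataset).
Premise 1, O(¬approve_disclosure ⊃ ¬renew_dataset), contraposes to O(renew_dataset ⊃ approve_disclosure); with O(renew_dataset) we get O(approve_disclosure).
Premises 2, 4, 6, 9 do not contribute to this derivation.
Hence approve_disclosure is obligatory.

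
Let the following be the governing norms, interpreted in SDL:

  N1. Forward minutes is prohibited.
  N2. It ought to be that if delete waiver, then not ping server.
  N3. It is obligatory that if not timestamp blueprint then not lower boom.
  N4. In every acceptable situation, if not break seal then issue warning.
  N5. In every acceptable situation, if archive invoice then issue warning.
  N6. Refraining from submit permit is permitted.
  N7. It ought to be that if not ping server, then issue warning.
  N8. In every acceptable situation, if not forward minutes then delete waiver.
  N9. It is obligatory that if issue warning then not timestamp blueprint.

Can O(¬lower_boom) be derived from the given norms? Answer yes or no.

Premise 1 is F(forward_minutes), i.e. O(¬forward_minutes).
With premise 8, O(¬forward_minutes → delete_waiver), the K-axiom yields O(delete_waiver).
Applying K to premise 2 (O(delete_waiver → ¬ping_server)) and O(delete_waiver) yields O(¬ping_server).
From O(¬ping_server) and premise 7, O(¬ping_server → issue_warning), we obtain O(issue_warning).
From O(issue_warning) and premise 9, O(issue_warning → ¬timestamp_blueprint), we obtain O(¬timestamp_blueprint).
Premise 3 is O(¬timestamp_blueprint → ¬lower_boom); since O(¬timestamp_blueprint), deontic closure gives O(¬lower_boom).
Premises 4, 5, 6 do not contribute to this derivation.
So O(¬lower_boom) follows.

Yes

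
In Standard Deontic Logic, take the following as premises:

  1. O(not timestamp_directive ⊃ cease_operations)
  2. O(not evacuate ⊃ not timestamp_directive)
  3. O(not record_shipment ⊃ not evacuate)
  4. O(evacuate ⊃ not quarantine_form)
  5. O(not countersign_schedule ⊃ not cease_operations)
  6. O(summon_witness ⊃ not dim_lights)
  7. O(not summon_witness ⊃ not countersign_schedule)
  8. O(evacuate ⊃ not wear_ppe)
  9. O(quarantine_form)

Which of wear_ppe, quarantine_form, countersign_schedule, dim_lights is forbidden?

Premise 9 states O(quarantine_form) outright.
Premise 4, O(evacuate ⊃ not quarantine_form), contraposes to O(quarantine_form ⊃ not evacuate); with O(quarantine_form) we get O(not evacuate).
Premise 2 is O(not evacuate ⊃ not timestamp_directive); since O(not evacuate), deontic closure gives O(not timestamp_directive).
Premise 1 is O(not timestamp_directive ⊃ cease_operations); since O(not timestamp_directive), deontic closure gives O(cease_operations).
Premise 5, O(not countersign_schedule ⊃ not cease_operations), contraposes to O(cease_operations ⊃ countersign_schedule); with O(cease_operations) we get O(countersign_schedule).
The contrapositive of premise 7 (O(not summon_witness ⊃ not countersign_schedule)) is O(countersign_schedule ⊃ summon_witness), and O(countersign_schedule) is already established, so O(summon_witness).
Applying K to premise 6 (O(summon_witness ⊃ not dim_lights)) and O(summon_witness) yields O(not dim_lights).
So O(not dim_lights) holds, i.e. dim_lights is forbidden. None of the other listed options is forbidden under the premises.

dim_lights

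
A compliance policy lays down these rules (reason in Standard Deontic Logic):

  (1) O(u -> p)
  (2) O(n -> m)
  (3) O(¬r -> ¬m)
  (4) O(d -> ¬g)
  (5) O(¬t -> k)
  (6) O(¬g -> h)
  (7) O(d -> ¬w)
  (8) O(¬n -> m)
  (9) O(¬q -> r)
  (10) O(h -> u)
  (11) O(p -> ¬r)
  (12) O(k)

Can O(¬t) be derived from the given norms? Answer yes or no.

No

Premise 5 is O(¬t -> k); even if O(k) held, inferring O(¬t) would be affirming the consequent — invalid.
No other premise forces O(¬t). An ideal world satisfying every premise can still have ¬t false, so O(¬t) is not derivable.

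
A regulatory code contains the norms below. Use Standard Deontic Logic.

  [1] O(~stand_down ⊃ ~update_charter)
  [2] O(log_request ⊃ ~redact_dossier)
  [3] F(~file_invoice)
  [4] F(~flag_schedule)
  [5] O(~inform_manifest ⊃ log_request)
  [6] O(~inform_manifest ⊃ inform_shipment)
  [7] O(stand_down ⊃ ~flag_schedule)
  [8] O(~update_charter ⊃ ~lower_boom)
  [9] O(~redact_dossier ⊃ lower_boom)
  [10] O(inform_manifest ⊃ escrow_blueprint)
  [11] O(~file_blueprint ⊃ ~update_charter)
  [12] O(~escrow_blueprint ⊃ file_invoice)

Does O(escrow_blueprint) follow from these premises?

Yes

F(~flag_schedule) at premise 4 means O(flag_schedule).
Premise 7, O(stand_down ⊃ ~flag_schedule), contraposes to O(flag_schedule ⊃ ~stand_down); with O(flag_schedule) we get O(~stand_down).
With premise 1, O(~stand_down ⊃ ~update_charter), the K-axiom yields O(~update_charter).
With premise 8, O(~update_charter ⊃ ~lower_boom), the K-axiom yields O(~lower_boom).
The contrapositive of premise 9 (O(~redact_dossier ⊃ lower_boom)) is O(~lower_boom ⊃ redact_dossier), and O(~lower_boom) is already established, so O(redact_dossier).
Premise 2 is O(log_request ⊃ ~redact_dossier); contrapositively O(redact_dossier ⊃ ~log_request). Since O(redact_dossier) holds, K gives O(~log_request).
Premise 5, O(~inform_manifest ⊃ log_request), contraposes to O(~log_request ⊃ inform_manifest); with O(~log_request) we get O(inform_manifest).
Applying K to premise 10 (O(inform_manifest ⊃ escrow_blueprint)) and O(inform_manifest) yields O(escrow_blueprint).
Premises 3, 6, 11, 12 do not contribute to this derivation.
So O(escrow_blueprint) follows.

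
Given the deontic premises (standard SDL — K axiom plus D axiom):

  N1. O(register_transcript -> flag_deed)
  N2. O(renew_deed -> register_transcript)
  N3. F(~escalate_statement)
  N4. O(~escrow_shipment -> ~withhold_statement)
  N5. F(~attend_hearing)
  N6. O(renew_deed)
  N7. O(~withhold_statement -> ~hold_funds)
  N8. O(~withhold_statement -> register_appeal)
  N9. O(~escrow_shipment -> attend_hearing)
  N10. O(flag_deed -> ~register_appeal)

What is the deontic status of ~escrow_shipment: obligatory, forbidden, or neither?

Forbidden

Premise 6 states O(renew_deed) outright.
With premise 2, O(renew_deed -> register_transcript), the K-axiom yields O(register_transcript).
From O(register_transcript) and premise 1, O(register_transcript -> flag_deed), we obtain O(flag_deed).
From O(flag_deed) and premise 10, O(flag_deed -> ~register_appeal), we obtain O(~register_appeal).
The contrapositive of premise 8 (O(~withhold_statement -> register_appeal)) is O(~register_appeal -> withhold_statement), and O(~register_appeal) is already established, so O(withhold_statement).
Premise 4 is O(~escrow_shipment -> ~withhold_statement); contrapositively O(withhold_statement -> escrow_shipment). Since O(withhold_statement) holds, K gives O(escrow_shipment).
Premises 3, 5, 7, 9 do not contribute to this derivation.
Thus O(escrow_shipment), which is F(~escrow_shipment): ~escrow_shipment is forbidden.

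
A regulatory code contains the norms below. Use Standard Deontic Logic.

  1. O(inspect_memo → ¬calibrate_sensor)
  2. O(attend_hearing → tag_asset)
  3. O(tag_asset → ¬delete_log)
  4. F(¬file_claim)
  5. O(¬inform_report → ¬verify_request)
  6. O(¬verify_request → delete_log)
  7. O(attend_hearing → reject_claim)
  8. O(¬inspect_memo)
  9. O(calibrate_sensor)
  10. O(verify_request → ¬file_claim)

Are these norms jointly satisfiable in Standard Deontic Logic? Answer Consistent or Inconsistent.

Consistent

Premise 1 is O(inspect_memo → ¬calibrate_sensor), but O(inspect_memo) is not derivable from the premises, so it does not yield O(¬calibrate_sensor).
So O(¬calibrate_sensor) is not derivable, and the apparent clash with O(calibrate_sensor) does not arise.
A world satisfying every obligation exists (e.g. attend_hearing=false, calibrate_sensor=true, delete_log=true, file_claim=true, inform_report=false, inspect_memo=false, reject_claim=false, tag_asset=false, verify_request=false); no atom is both obligatory and forbidden, so the set is consistent.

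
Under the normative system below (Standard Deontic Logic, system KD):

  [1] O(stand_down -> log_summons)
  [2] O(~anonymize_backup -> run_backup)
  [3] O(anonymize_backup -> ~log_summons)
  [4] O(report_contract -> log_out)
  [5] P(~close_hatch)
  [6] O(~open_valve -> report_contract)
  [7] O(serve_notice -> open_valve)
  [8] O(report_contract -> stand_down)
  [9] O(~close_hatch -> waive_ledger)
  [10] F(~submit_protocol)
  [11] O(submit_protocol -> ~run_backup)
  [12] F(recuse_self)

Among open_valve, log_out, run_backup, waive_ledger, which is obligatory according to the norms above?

Premise 10 is F(~submit_protocol), i.e. O(submit_protocol).
With premise 11, O(submit_protocol -> ~run_backup), the K-axiom yields O(~run_backup).
Premise 2, O(~anonymize_backup -> run_backup), contraposes to O(~run_backup -> anonymize_backup); with O(~run_backup) we get O(anonymize_backup).
From O(anonymize_backup) and premise 3, O(anonymize_backup -> ~log_summons), we obtain O(~log_summons).
Premise 1, O(stand_down -> log_summons), contraposes to O(~log_summons -> ~stand_down); with O(~log_summons) we get O(~stand_down).
The contrapositive of premise 8 (O(report_contract -> stand_down)) is O(~stand_down -> ~report_contract), and O(~stand_down) is already established, so O(~report_contract).
The contrapositive of premise 6 (O(~open_valve -> report_contract)) is O(~report_contract -> open_valve), and O(~report_contract) is already established, so O(open_valve).
So O(open_valve) holds — open_valve is obligatory. None of the other listed options is made obligatory by any chain of premises.

open_valve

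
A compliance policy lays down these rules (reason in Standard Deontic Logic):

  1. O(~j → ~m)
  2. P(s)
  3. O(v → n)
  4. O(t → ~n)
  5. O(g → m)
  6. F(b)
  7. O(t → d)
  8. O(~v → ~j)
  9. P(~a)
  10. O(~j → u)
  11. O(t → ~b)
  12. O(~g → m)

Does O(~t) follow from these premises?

Premises 5 and 12 are O(g → m) and O(~g → m); every ideal world satisfies g or ~g, so in either case m holds — hence O(m).
The contrapositive of premise 1 (O(~j → ~m)) is O(m → j), and O(m) is already established, so O(j).
The contrapositive of premise 8 (O(~v → ~j)) is O(j → v), and O(j) is already established, so O(v).
Premise 3 is O(v → n); since O(v), deontic closure gives O(n).
The contrapositive of premise 4 (O(t → ~n)) is O(n → ~t), and O(n) is already established, so O(~t).
Premises 2, 6, 7, 9, 10, 11 do not contribute to this derivation.
So O(~t) follows.

Yes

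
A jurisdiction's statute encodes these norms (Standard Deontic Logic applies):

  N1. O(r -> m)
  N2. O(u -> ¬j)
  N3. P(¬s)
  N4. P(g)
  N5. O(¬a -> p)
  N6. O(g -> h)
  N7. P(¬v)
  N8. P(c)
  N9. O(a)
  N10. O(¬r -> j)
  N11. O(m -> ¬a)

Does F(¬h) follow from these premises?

Premise 6 is O(g -> h), but O(g) is not derivable from the premises (the permission P(g) asserts only ¬O(¬g), not O(g)), so it does not yield O(h).
No other premise forces O(h). An ideal world satisfying every premise can still have ¬h true, so F(¬h) is not derivable.

No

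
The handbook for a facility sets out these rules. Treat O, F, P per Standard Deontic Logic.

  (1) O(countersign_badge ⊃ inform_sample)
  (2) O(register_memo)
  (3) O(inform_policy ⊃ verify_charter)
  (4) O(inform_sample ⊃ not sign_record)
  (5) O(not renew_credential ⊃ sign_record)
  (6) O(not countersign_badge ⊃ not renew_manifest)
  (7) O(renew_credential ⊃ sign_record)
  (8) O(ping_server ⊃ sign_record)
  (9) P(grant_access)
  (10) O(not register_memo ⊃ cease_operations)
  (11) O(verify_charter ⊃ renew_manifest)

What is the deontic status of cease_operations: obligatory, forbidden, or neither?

Neither

Premise 10 is O(not register_memo ⊃ cease_operations), but O(not register_memo) is not derivable from the premises, so it does not yield O(cease_operations).
No premise or chain of K-axiom applications forces O(cease_operations), and none forces O(not cease_operations). So cease_operations is neither obligatory nor forbidden under these norms.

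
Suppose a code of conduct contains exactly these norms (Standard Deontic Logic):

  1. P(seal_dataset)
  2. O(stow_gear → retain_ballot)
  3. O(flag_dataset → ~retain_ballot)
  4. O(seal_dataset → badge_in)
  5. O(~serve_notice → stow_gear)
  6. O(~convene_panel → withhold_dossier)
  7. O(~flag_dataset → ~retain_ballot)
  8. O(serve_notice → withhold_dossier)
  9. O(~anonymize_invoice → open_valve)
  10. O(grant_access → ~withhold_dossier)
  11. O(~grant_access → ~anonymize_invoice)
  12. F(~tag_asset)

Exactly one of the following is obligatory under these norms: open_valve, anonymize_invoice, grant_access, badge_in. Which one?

Premises 7 and 3 cover both cases: O(~flag_dataset → ~retain_ballot) and O(flag_dataset → ~retain_ballot). Since ~flag_dataset ∨ flag_dataset is a tautology, O(~retain_ballot) follows.
The contrapositive of premise 2 (O(stow_gear → retain_ballot)) is O(~retain_ballot → ~stow_gear), and O(~retain_ballot) is already established, so O(~stow_gear).
The contrapositive of premise 5 (O(~serve_notice → stow_gear)) is O(~stow_gear → serve_notice), and O(~stow_gear) is already established, so O(serve_notice).
From O(serve_notice) and premise 8, O(serve_notice → withhold_dossier), we obtain O(withhold_dossier).
Premise 10 is O(grant_access → ~withhold_dossier); contrapositively O(withhold_dossier → ~grant_access). Since O(withhold_dossier) holds, K gives O(~grant_access).
From O(~grant_access) and premise 11, O(~grant_access → ~anonymize_invoice), we obtain O(~anonymize_invoice).
From O(~anonymize_invoice) and premise 9, O(~anonymize_invoice → open_valve), we obtain O(open_valve).
So O(open_valve) holds — open_valve is obligatory. None of the other listed options is made obligatory by any chain of premises.

open_valve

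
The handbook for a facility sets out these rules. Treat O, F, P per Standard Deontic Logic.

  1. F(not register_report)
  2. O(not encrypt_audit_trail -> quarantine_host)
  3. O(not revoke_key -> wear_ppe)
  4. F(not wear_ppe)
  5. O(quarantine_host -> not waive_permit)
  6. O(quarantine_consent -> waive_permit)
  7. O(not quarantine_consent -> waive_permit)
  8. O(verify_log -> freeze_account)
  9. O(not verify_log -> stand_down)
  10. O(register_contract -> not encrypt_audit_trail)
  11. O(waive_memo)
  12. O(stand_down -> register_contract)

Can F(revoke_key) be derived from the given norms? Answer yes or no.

Premise 3 is O(not revoke_key -> wear_ppe); even if O(wear_ppe) held, inferring O(not revoke_key) would be affirming the consequent — invalid.
No other premise forces O(not revoke_key). An ideal world satisfying every premise can still have revoke_key true, so F(revoke_key) is not derivable.

No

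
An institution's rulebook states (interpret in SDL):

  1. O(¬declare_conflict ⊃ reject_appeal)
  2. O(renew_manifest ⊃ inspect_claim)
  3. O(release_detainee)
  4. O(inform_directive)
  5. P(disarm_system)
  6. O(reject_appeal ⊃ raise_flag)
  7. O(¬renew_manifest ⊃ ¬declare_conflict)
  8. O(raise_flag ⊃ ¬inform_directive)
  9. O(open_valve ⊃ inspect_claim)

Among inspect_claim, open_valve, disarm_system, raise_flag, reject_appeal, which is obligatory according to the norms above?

inspect_claim

Premise 4 gives O(inform_directive).
Premise 8, O(raise_flag ⊃ ¬inform_directive), contraposes to O(inform_directive ⊃ ¬raise_flag); with O(inform_directive) we get O(¬raise_flag).
Premise 6 is O(reject_appeal ⊃ raise_flag); contrapositively O(¬raise_flag ⊃ ¬reject_appeal). Since O(¬raise_flag) holds, K gives O(¬reject_appeal).
The contrapositive of premise 1 (O(¬declare_conflict ⊃ reject_appeal)) is O(¬reject_appeal ⊃ declare_conflict), and O(¬reject_appeal) is already established, so O(declare_conflict).
Premise 7, O(¬renew_manifest ⊃ ¬declare_conflict), contraposes to O(declare_conflict ⊃ renew_manifest); with O(declare_conflict) we get O(renew_manifest).
With premise 2, O(renew_manifest ⊃ inspect_claim), the K-axiom yields O(inspect_claim).
So O(inspect_claim) holds — inspect_claim is obligatory. None of the other listed options is made obligatory by any chain of premises.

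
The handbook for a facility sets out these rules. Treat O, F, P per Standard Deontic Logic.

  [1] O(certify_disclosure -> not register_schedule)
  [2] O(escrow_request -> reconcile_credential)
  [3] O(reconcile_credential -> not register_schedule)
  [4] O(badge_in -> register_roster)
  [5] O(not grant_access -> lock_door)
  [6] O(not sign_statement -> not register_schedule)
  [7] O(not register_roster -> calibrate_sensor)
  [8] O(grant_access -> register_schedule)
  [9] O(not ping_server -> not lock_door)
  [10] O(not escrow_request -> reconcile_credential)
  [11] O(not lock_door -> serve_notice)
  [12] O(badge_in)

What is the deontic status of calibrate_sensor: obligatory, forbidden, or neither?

Premise 7 is O(not register_roster -> calibrate_sensor), but O(not register_roster) is not derivable from the premises, so it does not yield O(calibrate_sensor).
No premise or chain of K-axiom applications forces O(calibrate_sensor), and none forces O(not calibrate_sensor). So calibrate_sensor is neither obligatory nor forbidden under these norms.

Neither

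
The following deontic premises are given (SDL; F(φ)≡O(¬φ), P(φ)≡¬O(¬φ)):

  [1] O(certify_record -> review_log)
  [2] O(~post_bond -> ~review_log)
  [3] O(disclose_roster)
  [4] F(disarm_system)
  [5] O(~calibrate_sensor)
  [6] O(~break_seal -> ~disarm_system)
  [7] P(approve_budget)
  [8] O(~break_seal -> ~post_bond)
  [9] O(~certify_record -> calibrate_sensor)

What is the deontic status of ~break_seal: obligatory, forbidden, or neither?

Premise 5 states O(~calibrate_sensor) outright.
Premise 9, O(~certify_record -> calibrate_sensor), contraposes to O(~calibrate_sensor -> certify_record); with O(~calibrate_sensor) we get O(certify_record).
From O(certify_record) and premise 1, O(certify_record -> review_log), we obtain O(review_log).
The contrapositive of premise 2 (O(~post_bond -> ~review_log)) is O(review_log -> post_bond), and O(review_log) is already established, so O(post_bond).
Premise 8 is O(~break_seal -> ~post_bond); contrapositively O(post_bond -> break_seal). Since O(post_bond) holds, K gives O(break_seal).
Premises 3, 4, 6, 7 do not contribute to this derivation.
Thus O(break_seal), which is F(~break_seal): ~break_seal is forbidden.

Forbidden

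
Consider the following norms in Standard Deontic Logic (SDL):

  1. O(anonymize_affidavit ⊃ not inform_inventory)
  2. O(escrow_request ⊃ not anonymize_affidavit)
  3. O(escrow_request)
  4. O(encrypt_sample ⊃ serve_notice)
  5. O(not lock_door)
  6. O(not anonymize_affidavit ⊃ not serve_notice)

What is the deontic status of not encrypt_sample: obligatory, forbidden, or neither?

Obligatory

Premise 3 gives O(escrow_request).
Premise 2 is O(escrow_request ⊃ not anonymize_affidavit); since O(escrow_request), deontic closure gives O(not anonymize_affidavit).
Premise 6 is O(not anonymize_affidavit ⊃ not serve_notice); since O(not anonymize_affidavit), deontic closure gives O(not serve_notice).
Premise 4, O(encrypt_sample ⊃ serve_notice), contraposes to O(not serve_notice ⊃ not encrypt_sample); with O(not serve_notice) we get O(not encrypt_sample).
Premises 1, 5 do not contribute to this derivation.
Hence not encrypt_sample is obligatory.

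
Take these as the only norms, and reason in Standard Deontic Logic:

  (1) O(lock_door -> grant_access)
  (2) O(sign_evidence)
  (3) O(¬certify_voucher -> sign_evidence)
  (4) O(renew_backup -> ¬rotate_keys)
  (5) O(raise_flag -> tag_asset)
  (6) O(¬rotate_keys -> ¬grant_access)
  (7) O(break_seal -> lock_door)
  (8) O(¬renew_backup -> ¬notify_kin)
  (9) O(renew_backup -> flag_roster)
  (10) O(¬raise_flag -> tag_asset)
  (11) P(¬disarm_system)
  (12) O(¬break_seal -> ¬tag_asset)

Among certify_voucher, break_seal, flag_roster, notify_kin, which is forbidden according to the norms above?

Premises 5 and 10 cover both cases: O(raise_flag -> tag_asset) and O(¬raise_flag -> tag_asset). Since raise_flag ∨ ¬raise_flag is a tautology, O(tag_asset) follows.
Premise 12 is O(¬break_seal -> ¬tag_asset); contrapositively O(tag_asset -> break_seal). Since O(tag_asset) holds, K gives O(break_seal).
From O(break_seal) and premise 7, O(break_seal -> lock_door), we obtain O(lock_door).
Applying K to premise 1 (O(lock_door -> grant_access)) and O(lock_door) yields O(grant_access).
Premise 6 is O(¬rotate_keys -> ¬grant_access); contrapositively O(grant_access -> rotate_keys). Since O(grant_access) holds, K gives O(rotate_keys).
The contrapositive of premise 4 (O(renew_backup -> ¬rotate_keys)) is O(rotate_keys -> ¬renew_backup), and O(rotate_keys) is already established, so O(¬renew_backup).
With premise 8, O(¬renew_backup -> ¬notify_kin), the K-axiom yields O(¬notify_kin).
So O(¬notify_kin) holds, i.e. notify_kin is forbidden. None of the other listed options is forbidden under the premises.

notify_kin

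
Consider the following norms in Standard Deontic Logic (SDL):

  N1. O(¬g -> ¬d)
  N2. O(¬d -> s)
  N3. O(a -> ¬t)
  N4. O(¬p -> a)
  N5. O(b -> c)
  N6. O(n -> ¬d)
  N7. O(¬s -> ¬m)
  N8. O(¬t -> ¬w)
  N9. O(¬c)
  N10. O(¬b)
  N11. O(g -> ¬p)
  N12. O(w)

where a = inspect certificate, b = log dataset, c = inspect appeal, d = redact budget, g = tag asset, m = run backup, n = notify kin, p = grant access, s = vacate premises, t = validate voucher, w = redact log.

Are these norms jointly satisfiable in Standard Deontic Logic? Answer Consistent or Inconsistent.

Premise 5 is O(b -> c), but O(b) is not derivable from the premises, so it does not yield O(c).
So O(c) is not derivable, and the apparent clash with O(¬c) does not arise.
A world satisfying every obligation exists (e.g. a=false, b=false, c=false, d=false, g=false, m=false, n=false, p=true, s=true, t=true, w=true); no atom is both obligatory and forbidden, so the set is consistent.

Consistent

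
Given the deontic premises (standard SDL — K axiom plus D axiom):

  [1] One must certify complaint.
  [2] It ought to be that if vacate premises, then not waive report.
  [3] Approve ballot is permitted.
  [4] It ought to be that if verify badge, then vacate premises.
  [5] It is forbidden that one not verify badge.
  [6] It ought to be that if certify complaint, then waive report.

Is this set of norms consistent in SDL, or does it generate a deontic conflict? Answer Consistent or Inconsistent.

Inconsistent

Premise 5, F(¬verify_badge), is equivalent to O(verify_badge).
With premise 4, O(verify_badge → vacate_premises), the K-axiom yields O(vacate_premises).
Applying K to premise 2 (O(vacate_premises → ¬waive_report)) and O(vacate_premises) yields O(¬waive_report).
Premise 6 is O(certify_complaint → waive_report); contrapositively O(¬waive_report → ¬certify_complaint). Since O(¬waive_report) holds, K gives O(¬certify_complaint).
Yet premise 1 states O(certify_complaint).
We now have both O(¬certify_complaint) and O(certify_complaint) — certify_complaint is simultaneously obligatory and forbidden, violating the D-axiom.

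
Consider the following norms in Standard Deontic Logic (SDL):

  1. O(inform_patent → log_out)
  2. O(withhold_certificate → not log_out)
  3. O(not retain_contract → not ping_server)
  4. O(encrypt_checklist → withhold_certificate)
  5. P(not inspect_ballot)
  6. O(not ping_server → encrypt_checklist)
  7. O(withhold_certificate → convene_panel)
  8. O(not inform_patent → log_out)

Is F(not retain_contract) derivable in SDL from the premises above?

By case analysis on not inform_patent: premise 8 gives O(not inform_patent → log_out) and premise 1 gives O(inform_patent → log_out), so O(log_out) either way.
The contrapositive of premise 2 (O(withhold_certificate → not log_out)) is O(log_out → not withhold_certificate), and O(log_out) is already established, so O(not withhold_certificate).
Premise 4, O(encrypt_checklist → withhold_certificate), contraposes to O(not withhold_certificate → not encrypt_checklist); with O(not withhold_certificate) we get O(not encrypt_checklist).
The contrapositive of premise 6 (O(not ping_server → encrypt_checklist)) is O(not encrypt_checklist → ping_server), and O(not encrypt_checklist) is already established, so O(ping_server).
Premise 3 is O(not retain_contract → not ping_server); contrapositively O(ping_server → retain_contract). Since O(ping_server) holds, K gives O(retain_contract).
Premises 5, 7 do not contribute to this derivation.
So O(retain_contract) holds, i.e. F(not retain_contract). The claim follows.

Yes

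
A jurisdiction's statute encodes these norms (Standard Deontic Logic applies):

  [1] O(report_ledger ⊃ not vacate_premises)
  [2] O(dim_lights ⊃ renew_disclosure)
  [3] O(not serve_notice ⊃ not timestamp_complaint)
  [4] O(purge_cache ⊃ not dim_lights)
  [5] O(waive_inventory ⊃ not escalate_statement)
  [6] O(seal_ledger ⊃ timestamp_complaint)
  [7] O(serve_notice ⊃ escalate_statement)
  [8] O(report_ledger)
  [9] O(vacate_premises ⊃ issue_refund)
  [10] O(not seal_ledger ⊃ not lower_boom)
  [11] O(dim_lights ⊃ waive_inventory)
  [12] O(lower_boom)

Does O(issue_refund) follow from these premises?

No

Premise 9 is O(vacate_premises ⊃ issue_refund), but O(vacate_premises) is not derivable from the premises, so it does not yield O(issue_refund).
No other premise forces O(issue_refund). An ideal world satisfying every premise can still have issue_refund false, so O(issue_refund) is not derivable.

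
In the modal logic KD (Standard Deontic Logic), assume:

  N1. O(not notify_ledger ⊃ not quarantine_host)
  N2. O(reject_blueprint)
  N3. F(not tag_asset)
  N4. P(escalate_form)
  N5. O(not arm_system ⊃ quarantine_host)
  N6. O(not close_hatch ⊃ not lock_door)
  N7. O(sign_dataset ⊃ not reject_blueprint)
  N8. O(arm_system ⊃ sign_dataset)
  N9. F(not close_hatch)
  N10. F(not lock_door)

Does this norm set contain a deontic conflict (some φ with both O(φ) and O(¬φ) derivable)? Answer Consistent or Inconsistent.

Premise 6 is O(not close_hatch ⊃ not lock_door), but O(not close_hatch) is not derivable from the premises, so it does not yield O(not lock_door).
So O(not lock_door) is not derivable, and the apparent clash with O(lock_door) does not arise.
A world satisfying every obligation exists (e.g. arm_system=false, close_hatch=true, escalate_form=false, lock_door=true, notify_ledger=true, quarantine_host=true, reject_blueprint=true, sign_dataset=false, tag_asset=true); no atom is both obligatory and forbidden, so the set is consistent.

Consistent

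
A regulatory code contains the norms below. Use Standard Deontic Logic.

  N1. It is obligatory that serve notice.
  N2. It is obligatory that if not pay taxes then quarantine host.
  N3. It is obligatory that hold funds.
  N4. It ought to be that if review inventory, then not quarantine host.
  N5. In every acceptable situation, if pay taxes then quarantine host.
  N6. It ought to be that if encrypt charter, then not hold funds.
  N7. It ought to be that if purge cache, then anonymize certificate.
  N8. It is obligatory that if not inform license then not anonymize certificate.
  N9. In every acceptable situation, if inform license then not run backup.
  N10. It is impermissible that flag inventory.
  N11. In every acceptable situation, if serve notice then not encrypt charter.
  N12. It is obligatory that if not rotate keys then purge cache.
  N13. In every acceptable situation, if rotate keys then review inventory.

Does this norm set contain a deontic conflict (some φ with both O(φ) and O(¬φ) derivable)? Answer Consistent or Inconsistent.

Consistent

Premise 6 is O(encrypt_charter → ¬hold_funds), but O(encrypt_charter) is not derivable from the premises, so it does not yield O(¬hold_funds).
So O(¬hold_funds) is not derivable, and the apparent clash with O(hold_funds) does not arise.
A world satisfying every obligation exists (e.g. anonymize_certificate=true, encrypt_charter=false, flag_inventory=false, hold_funds=true, inform_license=true, pay_taxes=false, purge_cache=true, quarantine_host=true, review_inventory=false, rotate_keys=false, run_backup=false, serve_notice=true); no atom is both obligatory and forbidden, so the set is consistent.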